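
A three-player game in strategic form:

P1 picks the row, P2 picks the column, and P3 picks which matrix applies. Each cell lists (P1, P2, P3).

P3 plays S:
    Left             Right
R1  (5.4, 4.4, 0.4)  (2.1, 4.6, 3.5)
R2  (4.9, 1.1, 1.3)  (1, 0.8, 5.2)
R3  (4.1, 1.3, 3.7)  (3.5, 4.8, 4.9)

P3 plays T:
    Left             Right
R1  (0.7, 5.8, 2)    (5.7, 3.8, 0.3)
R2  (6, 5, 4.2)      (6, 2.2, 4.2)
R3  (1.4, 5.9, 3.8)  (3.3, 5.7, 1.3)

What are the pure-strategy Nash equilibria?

The pure Nash equilibria are (R2, Left, T) and (R3, Right, S).

(R1, Left, S): P2 can switch to Right (4.4 → 4.6). Not NE.
(R1, Left, T): P1 can switch to R2 (0.7 → 6). Not NE.
(R1, Right, S): P1 can switch to R3 (2.1 → 3.5). Not NE.
(R1, Right, T): P1 can switch to R2 (5.7 → 6). Not NE.
(R2, Left, S): P1 can switch to R1 (4.9 → 5.4). Not NE.
(R2, Left, T): P1 gets 6, best alternative 1.4; P2 gets 5, best alternative 2.2; P3 gets 4.2, best alternative 1.3. No profitable deviation — NE.
(R2, Right, S): P1 can switch to R1 (1 → 2.1). Not NE.
(R2, Right, T): P2 can switch to Left (2.2 → 5). Not NE.
(R3, Left, S): P1 can switch to R1 (4.1 → 5.4). Not NE.
(R3, Left, T): P1 can switch to R2 (1.4 → 6). Not NE.
(R3, Right, S): P1 gets 3.5, best alternative 2.1; P2 gets 4.8, best alternative 1.3; P3 gets 4.9, best alternative 1.3. No profitable deviation — NE.
(R3, Right, T): P1 can switch to R1 (3.3 → 5.7). Not NE.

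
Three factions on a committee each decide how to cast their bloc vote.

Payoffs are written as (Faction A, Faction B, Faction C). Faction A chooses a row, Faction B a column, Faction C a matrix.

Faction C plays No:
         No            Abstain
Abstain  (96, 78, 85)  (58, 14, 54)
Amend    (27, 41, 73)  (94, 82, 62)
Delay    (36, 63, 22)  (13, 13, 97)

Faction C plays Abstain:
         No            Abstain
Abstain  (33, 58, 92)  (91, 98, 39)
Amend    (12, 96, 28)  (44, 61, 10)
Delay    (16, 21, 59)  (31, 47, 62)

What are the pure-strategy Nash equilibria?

Pure NE: (Amend, Abstain, No)

For each strategy profile, look for a profitable unilateral deviation.
(Abstain, No, No): Faction C can switch to Abstain (85 → 92). Not NE.
(Abstain, No, Abstain): Faction B can switch to Abstain (58 → 98). Not NE.
(Abstain, Abstain, No): Faction A can switch to Amend (58 → 94). Not NE.
(Abstain, Abstain, Abstain): Faction C can switch to No (39 → 54). Not NE.
(Amend, No, No): Faction A can switch to Abstain (27 → 96). Not NE.
(Amend, No, Abstain): Faction A can switch to Abstain (12 → 33). Not NE.
(Amend, Abstain, No): Faction A gets 94, best alternative 58; Faction B gets 82, best alternative 41; Faction C gets 62, best alternative 10. No profitable deviation — NE.
(Amend, Abstain, Abstain): Faction A can switch to Abstain (44 → 91). Not NE.
(Delay, No, No): Faction A can switch to Abstain (36 → 96). Not NE.
(Delay, No, Abstain): Faction A can switch to Abstain (16 → 33). Not NE.
(Delay, Abstain, No): Faction A can switch to Abstain (13 → 58). Not NE.
(Delay, Abstain, Abstain): Faction A can switch to Abstain (31 → 91). Not NE.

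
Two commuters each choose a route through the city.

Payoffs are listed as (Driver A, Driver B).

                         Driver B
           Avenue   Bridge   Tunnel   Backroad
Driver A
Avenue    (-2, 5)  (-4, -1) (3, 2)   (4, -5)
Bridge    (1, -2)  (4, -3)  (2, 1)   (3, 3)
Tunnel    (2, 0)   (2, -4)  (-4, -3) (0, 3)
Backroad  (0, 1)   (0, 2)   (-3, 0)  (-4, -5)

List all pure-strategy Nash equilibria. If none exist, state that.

Driver A against Avenue: payoffs -2, 1, 2, 0 → best response Tunnel.
Driver A against Bridge: payoffs -4, 4, 2, 0 → best response Bridge.
Driver A against Tunnel: payoffs 3, 2, -4, -3 → best response Avenue.
Driver A against Backroad: payoffs 4, 3, 0, -4 → best response Avenue.
Driver B against Avenue: payoffs 5, -1, 2, -5 → best response Avenue.
Driver B against Bridge: payoffs -2, -3, 1, 3 → best response Backroad.
Driver B against Tunnel: payoffs 0, -4, -3, 3 → best response Backroad.
Driver B against Backroad: payoffs 1, 2, 0, -5 → best response Bridge.
No profile is a mutual best response for all players.

This game has no pure Nash equilibrium.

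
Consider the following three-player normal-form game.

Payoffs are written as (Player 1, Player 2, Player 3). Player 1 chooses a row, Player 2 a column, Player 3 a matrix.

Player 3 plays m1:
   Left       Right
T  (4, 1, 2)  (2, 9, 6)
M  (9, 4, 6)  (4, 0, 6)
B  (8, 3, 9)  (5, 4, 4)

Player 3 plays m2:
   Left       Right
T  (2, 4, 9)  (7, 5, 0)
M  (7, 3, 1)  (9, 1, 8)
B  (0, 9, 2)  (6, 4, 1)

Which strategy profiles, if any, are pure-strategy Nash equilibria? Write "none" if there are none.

The pure Nash equilibria are (M, Left, m1); (B, Right, m1).

Player 1 against (Left, m1): payoffs 4, 9, 8 → best response M.
Player 1 against (Left, m2): payoffs 2, 7, 0 → best response M.
Player 1 against (Right, m1): payoffs 2, 4, 5 → best response B.
Player 1 against (Right, m2): payoffs 7, 9, 6 → best response M.
Player 2 against (T, m1): payoffs 1, 9 → best response Right.
Player 2 against (T, m2): payoffs 4, 5 → best response Right.
Player 2 against (M, m1): payoffs 4, 0 → best response Left.
Player 2 against (M, m2): payoffs 3, 1 → best response Left.
Player 2 against (B, m1): payoffs 3, 4 → best response Right.
Player 2 against (B, m2): payoffs 9, 4 → best response Left.
Player 3 against (T, Left): payoffs 2, 9 → best response m2.
Player 3 against (T, Right): payoffs 6, 0 → best response m1.
Player 3 against (M, Left): payoffs 6, 1 → best response m1.
Player 3 against (M, Right): payoffs 6, 8 → best response m2.
Player 3 against (B, Left): payoffs 9, 2 → best response m1.
Player 3 against (B, Right): payoffs 4, 1 → best response m1.
Mutual best responses: (M, Left, m1); (B, Right, m1).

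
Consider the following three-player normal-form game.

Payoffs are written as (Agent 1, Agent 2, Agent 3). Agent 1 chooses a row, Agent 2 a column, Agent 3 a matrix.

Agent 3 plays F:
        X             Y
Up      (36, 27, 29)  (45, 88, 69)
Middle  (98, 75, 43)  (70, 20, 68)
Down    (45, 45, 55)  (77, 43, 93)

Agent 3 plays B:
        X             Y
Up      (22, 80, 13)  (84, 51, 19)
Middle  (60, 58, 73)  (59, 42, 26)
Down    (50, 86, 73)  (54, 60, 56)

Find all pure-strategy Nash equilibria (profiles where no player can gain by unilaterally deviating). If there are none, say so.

Agent 1 against (X, F): payoffs 36, 98, 45 → best response Middle.
Agent 1 against (X, B): payoffs 22, 60, 50 → best response Middle.
Agent 1 against (Y, F): payoffs 45, 70, 77 → best response Down.
Agent 1 against (Y, B): payoffs 84, 59, 54 → best response Up.
Agent 2 against (Up, F): payoffs 27, 88 → best response Y.
Agent 2 against (Up, B): payoffs 80, 51 → best response X.
Agent 2 against (Middle, F): payoffs 75, 20 → best response X.
Agent 2 against (Middle, B): payoffs 58, 42 → best response X.
Agent 2 against (Down, F): payoffs 45, 43 → best response X.
Agent 2 against (Down, B): payoffs 86, 60 → best response X.
Agent 3 against (Up, X): payoffs 29, 13 → best response F.
Agent 3 against (Up, Y): payoffs 69, 19 → best response F.
Agent 3 against (Middle, X): payoffs 43, 73 → best response B.
Agent 3 against (Middle, Y): payoffs 68, 26 → best response F.
Agent 3 against (Down, X): payoffs 55, 73 → best response B.
Agent 3 against (Down, Y): payoffs 93, 56 → best response F.
Mutual best responses: (Middle, X, B).

Pure NE: (Middle, X, B)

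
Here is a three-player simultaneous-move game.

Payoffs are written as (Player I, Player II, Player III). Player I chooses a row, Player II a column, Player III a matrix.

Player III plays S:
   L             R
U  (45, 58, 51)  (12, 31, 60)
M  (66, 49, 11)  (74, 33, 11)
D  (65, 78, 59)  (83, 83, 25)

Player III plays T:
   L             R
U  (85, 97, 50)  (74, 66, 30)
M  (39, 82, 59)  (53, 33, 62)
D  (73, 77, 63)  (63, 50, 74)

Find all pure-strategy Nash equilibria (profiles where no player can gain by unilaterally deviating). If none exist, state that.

For each player, find the best response to each opponent profile; mutual best responses are the pure NE.
Player I against (L, S): payoffs 45, 66, 65 → best response M.
Player I against (L, T): payoffs 85, 39, 73 → best response U.
Player I against (R, S): payoffs 12, 74, 83 → best response D.
Player I against (R, T): payoffs 74, 53, 63 → best response U.
Player II against (U, S): payoffs 58, 31 → best response L.
Player II against (U, T): payoffs 97, 66 → best response L.
Player II against (M, S): payoffs 49, 33 → best response L.
Player II against (M, T): payoffs 82, 33 → best response L.
Player II against (D, S): payoffs 78, 83 → best response R.
Player II against (D, T): payoffs 77, 50 → best response L.
Player III against (U, L): payoffs 51, 50 → best response S.
Player III against (U, R): payoffs 60, 30 → best response S.
Player III against (M, L): payoffs 11, 59 → best response T.
Player III against (M, R): payoffs 11, 62 → best response T.
Player III against (D, L): payoffs 59, 63 → best response T.
Player III against (D, R): payoffs 25, 74 → best response T.
No profile is a mutual best response for all players.

This game has no pure Nash equilibrium.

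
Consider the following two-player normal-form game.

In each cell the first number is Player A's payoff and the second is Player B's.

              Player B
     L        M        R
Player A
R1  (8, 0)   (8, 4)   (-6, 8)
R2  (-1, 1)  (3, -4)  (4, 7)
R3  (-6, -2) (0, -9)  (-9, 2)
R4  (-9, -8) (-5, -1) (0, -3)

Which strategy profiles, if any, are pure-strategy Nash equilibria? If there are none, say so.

Pure NE: (R2, R)

Player A against L: payoffs 8, -1, -6, -9 → best response R1.
Player A against M: payoffs 8, 3, 0, -5 → best response R1.
Player A against R: payoffs -6, 4, -9, 0 → best response R2.
Player B against R1: payoffs 0, 4, 8 → best response R.
Player B against R2: payoffs 1, -4, 7 → best response R.
Player B against R3: payoffs -2, -9, 2 → best response R.
Player B against R4: payoffs -8, -1, -3 → best response M.
Mutual best responses: (R2, R).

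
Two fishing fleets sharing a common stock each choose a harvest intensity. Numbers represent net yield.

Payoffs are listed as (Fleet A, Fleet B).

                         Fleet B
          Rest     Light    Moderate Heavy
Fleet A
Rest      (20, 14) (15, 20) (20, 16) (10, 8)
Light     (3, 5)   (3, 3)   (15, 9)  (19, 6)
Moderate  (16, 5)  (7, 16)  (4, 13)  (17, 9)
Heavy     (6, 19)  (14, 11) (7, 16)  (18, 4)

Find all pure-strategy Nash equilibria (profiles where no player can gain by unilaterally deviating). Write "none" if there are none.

The unique pure-strategy Nash equilibrium is (Rest, Light).

(Rest, Rest): Fleet B can switch to Light (14 → 20). Not NE.
(Rest, Light): Fleet A gets 15, best alternative 14; Fleet B gets 20, best alternative 16. No profitable deviation — NE.
(Rest, Moderate): Fleet B can switch to Light (16 → 20). Not NE.
(Rest, Heavy): Fleet A can switch to Light (10 → 19). Not NE.
(Light, Rest): Fleet A can switch to Rest (3 → 20). Not NE.
(Light, Light): Fleet A can switch to Rest (3 → 15). Not NE.
(Light, Moderate): Fleet A can switch to Rest (15 → 20). Not NE.
(The remaining 9 profiles each have a profitable deviation by the same check.)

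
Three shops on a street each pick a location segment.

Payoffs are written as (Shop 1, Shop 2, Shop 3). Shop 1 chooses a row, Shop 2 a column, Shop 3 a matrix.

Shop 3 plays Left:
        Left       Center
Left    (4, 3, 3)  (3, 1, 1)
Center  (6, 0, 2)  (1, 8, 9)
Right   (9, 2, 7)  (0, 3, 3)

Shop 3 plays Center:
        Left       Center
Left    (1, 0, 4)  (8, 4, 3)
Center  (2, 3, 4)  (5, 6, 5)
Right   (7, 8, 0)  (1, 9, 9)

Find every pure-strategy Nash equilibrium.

(Left, Left, Left): Shop 1 can switch to Center (4 → 6). Not NE.
(Left, Left, Center): Shop 1 can switch to Center (1 → 2). Not NE.
(Left, Center, Left): Shop 2 can switch to Left (1 → 3). Not NE.
(Left, Center, Center): Shop 1 gets 8, best alternative 5; Shop 2 gets 4, best alternative 0; Shop 3 gets 3, best alternative 1. No profitable deviation — NE.
(Center, Left, Left): Shop 1 can switch to Right (6 → 9). Not NE.
(Center, Left, Center): Shop 1 can switch to Right (2 → 7). Not NE.
(Center, Center, Left): Shop 1 can switch to Left (1 → 3). Not NE.
(The remaining 5 profiles each have a profitable deviation by the same check.)

Pure NE: (Left, Center, Center)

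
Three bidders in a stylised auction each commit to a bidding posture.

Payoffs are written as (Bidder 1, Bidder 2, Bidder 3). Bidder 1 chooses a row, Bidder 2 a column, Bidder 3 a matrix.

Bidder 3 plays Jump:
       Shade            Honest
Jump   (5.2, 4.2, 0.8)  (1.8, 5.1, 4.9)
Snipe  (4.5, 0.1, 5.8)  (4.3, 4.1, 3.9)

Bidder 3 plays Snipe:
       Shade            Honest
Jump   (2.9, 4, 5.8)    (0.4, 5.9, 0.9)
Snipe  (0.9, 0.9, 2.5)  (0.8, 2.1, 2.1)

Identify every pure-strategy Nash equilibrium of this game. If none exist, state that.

Mark each player's best response to every combination of opponents' strategies; a profile where every player is best-responding is a pure Nash equilibrium.
Bidder 1 against (Shade, Jump): payoffs 5.2, 4.5 → best response Jump.
Bidder 1 against (Shade, Snipe): payoffs 2.9, 0.9 → best response Jump.
Bidder 1 against (Honest, Jump): payoffs 1.8, 4.3 → best response Snipe.
Bidder 1 against (Honest, Snipe): payoffs 0.4, 0.8 → best response Snipe.
Bidder 2 against (Jump, Jump): payoffs 4.2, 5.1 → best response Honest.
Bidder 2 against (Jump, Snipe): payoffs 4, 5.9 → best response Honest.
Bidder 2 against (Snipe, Jump): payoffs 0.1, 4.1 → best response Honest.
Bidder 2 against (Snipe, Snipe): payoffs 0.9, 2.1 → best response Honest.
Bidder 3 against (Jump, Shade): payoffs 0.8, 5.8 → best response Snipe.
Bidder 3 against (Jump, Honest): payoffs 4.9, 0.9 → best response Jump.
Bidder 3 against (Snipe, Shade): payoffs 5.8, 2.5 → best response Jump.
Bidder 3 against (Snipe, Honest): payoffs 3.9, 2.1 → best response Jump.
Mutual best responses: (Snipe, Honest, Jump).

The unique pure-strategy Nash equilibrium is (Snipe, Honest, Jump).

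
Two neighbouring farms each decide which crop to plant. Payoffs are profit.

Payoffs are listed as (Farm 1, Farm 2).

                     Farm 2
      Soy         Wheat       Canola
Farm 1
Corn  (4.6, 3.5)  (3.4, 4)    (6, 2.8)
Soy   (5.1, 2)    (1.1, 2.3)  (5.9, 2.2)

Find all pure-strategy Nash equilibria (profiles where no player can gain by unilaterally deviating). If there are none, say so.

(Corn, Wheat)

Farm 1 against Soy: payoffs 4.6, 5.1 → best response Soy.
Farm 1 against Wheat: payoffs 3.4, 1.1 → best response Corn.
Farm 1 against Canola: payoffs 6, 5.9 → best response Corn.
Farm 2 against Corn: payoffs 3.5, 4, 2.8 → best response Wheat.
Farm 2 against Soy: payoffs 2, 2.3, 2.2 → best response Wheat.
Mutual best responses: (Corn, Wheat).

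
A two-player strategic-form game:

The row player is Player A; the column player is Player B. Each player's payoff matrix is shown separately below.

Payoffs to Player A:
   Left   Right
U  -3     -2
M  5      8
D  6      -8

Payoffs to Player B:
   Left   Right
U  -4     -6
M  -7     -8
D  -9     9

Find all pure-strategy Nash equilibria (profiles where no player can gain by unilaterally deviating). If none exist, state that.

(U, Left): Player A can switch to M (-3 → 5). Not NE.
(U, Right): Player A can switch to M (-2 → 8). Not NE.
(M, Left): Player A can switch to D (5 → 6). Not NE.
(M, Right): Player B can switch to Left (-8 → -7). Not NE.
(D, Left): Player B can switch to Right (-9 → 9). Not NE.
(D, Right): Player A can switch to U (-8 → -2). Not NE.

There is no pure-strategy Nash equilibrium.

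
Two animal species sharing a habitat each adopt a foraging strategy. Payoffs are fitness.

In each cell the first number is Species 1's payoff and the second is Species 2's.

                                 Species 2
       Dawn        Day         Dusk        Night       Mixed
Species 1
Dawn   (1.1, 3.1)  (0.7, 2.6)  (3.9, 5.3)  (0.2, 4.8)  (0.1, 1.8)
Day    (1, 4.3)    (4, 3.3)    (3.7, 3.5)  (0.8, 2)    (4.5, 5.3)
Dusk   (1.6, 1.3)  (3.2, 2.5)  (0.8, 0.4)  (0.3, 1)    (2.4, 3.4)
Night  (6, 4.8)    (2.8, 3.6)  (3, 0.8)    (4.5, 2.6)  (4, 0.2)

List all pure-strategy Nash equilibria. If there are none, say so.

(Dawn, Dusk) and (Day, Mixed) and (Night, Dawn)

(Dawn, Dawn): Species 1 can switch to Dusk (1.1 → 1.6). Not NE.
(Dawn, Day): Species 1 can switch to Day (0.7 → 4). Not NE.
(Dawn, Dusk): Species 1 gets 3.9, best alternative 3.7; Species 2 gets 5.3, best alternative 4.8. No profitable deviation — NE.
(Dawn, Night): Species 1 can switch to Day (0.2 → 0.8). Not NE.
(Dawn, Mixed): Species 1 can switch to Day (0.1 → 4.5). Not NE.
(Day, Dawn): Species 1 can switch to Dawn (1 → 1.1). Not NE.
(Day, Day): Species 2 can switch to Dawn (3.3 → 4.3). Not NE.
(Day, Mixed): Species 1 gets 4.5, best alternative 4; Species 2 gets 5.3, best alternative 4.3. No profitable deviation — NE.
(Night, Dawn): Species 1 gets 6, best alternative 1.6; Species 2 gets 4.8, best alternative 3.6. No profitable deviation — NE.
(The remaining 11 profiles each have a profitable deviation by the same check.)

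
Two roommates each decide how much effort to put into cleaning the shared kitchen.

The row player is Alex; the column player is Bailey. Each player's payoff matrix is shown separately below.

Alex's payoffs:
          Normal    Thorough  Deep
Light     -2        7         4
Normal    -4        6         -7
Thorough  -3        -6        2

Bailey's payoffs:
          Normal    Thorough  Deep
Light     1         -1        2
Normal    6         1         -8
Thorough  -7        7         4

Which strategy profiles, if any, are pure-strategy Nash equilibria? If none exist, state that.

Alex against Normal: payoffs -2, -4, -3 → best response Light.
Alex against Thorough: payoffs 7, 6, -6 → best response Light.
Alex against Deep: payoffs 4, -7, 2 → best response Light.
Bailey against Light: payoffs 1, -1, 2 → best response Deep.
Bailey against Normal: payoffs 6, 1, -8 → best response Normal.
Bailey against Thorough: payoffs -7, 7, 4 → best response Thorough.
Mutual best responses: (Light, Deep).

(Light, Deep)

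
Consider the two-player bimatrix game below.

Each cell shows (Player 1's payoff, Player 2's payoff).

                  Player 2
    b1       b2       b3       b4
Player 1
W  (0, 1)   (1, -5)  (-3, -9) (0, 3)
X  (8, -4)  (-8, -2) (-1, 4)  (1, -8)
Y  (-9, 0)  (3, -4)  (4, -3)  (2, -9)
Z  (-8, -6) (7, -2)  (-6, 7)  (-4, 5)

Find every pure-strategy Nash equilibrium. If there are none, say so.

This game has no pure Nash equilibrium.

For each strategy profile, look for a profitable unilateral deviation.
(W, b1): Player 1 can switch to X (0 → 8). Not NE.
(W, b2): Player 1 can switch to Y (1 → 3). Not NE.
(W, b3): Player 1 can switch to X (-3 → -1). Not NE.
(W, b4): Player 1 can switch to X (0 → 1). Not NE.
(X, b1): Player 2 can switch to b2 (-4 → -2). Not NE.
(X, b2): Player 1 can switch to W (-8 → 1). Not NE.
(X, b3): Player 1 can switch to Y (-1 → 4). Not NE.
(X, b4): Player 1 can switch to Y (1 → 2). Not NE.
(The remaining 8 profiles each have a profitable deviation by the same check.)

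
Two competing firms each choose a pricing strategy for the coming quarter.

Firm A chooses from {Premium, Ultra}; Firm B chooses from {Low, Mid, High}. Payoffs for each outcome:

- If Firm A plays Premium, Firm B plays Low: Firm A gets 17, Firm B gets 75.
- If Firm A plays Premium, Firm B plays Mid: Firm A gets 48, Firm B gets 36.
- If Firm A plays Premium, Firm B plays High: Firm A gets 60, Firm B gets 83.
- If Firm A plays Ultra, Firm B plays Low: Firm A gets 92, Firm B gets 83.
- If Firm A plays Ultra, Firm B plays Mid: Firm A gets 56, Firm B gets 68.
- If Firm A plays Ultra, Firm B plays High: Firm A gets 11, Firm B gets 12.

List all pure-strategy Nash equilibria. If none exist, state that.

For each player, find the best response to each opponent profile; mutual best responses are the pure NE.
Firm A against Low: payoffs 17, 92 → best response Ultra.
Firm A against Mid: payoffs 48, 56 → best response Ultra.
Firm A against High: payoffs 60, 11 → best response Premium.
Firm B against Premium: payoffs 75, 36, 83 → best response High.
Firm B against Ultra: payoffs 83, 68, 12 → best response Low.
Mutual best responses: (Premium, High); (Ultra, Low).

Pure-strategy Nash equilibria: (Premium, High), (Ultra, Low)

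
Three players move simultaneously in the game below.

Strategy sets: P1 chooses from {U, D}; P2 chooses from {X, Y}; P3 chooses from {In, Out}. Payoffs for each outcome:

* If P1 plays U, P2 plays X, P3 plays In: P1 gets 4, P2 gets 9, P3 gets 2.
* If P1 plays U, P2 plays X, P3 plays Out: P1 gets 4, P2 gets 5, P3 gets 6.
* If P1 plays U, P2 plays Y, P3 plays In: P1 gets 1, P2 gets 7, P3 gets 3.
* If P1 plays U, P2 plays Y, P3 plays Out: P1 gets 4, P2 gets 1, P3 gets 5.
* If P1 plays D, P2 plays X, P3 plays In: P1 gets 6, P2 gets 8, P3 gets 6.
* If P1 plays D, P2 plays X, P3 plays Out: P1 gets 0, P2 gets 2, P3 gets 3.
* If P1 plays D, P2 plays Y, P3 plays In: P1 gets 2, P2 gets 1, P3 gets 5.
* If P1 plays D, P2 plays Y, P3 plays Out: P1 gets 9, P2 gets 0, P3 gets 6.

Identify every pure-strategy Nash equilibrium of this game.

(U, X, In): P1 can switch to D (4 → 6). Not NE.
(U, X, Out): P1 gets 4, best alternative 0; P2 gets 5, best alternative 1; P3 gets 6, best alternative 2. No profitable deviation — NE.
(U, Y, In): P1 can switch to D (1 → 2). Not NE.
(U, Y, Out): P1 can switch to D (4 → 9). Not NE.
(D, X, In): P1 gets 6, best alternative 4; P2 gets 8, best alternative 1; P3 gets 6, best alternative 3. No profitable deviation — NE.
(D, X, Out): P1 can switch to U (0 → 4). Not NE.
(D, Y, In): P2 can switch to X (1 → 8). Not NE.
(D, Y, Out): P2 can switch to X (0 → 2). Not NE.

The pure Nash equilibria are (U, X, Out), (D, X, In).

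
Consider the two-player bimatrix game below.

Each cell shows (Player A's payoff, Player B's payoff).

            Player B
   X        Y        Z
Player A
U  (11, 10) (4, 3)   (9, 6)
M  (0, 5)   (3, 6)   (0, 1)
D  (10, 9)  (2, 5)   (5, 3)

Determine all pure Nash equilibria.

Pure NE: (U, X)

Player A against X: payoffs 11, 0, 10 → best response U.
Player A against Y: payoffs 4, 3, 2 → best response U.
Player A against Z: payoffs 9, 0, 5 → best response U.
Player B against U: payoffs 10, 3, 6 → best response X.
Player B against M: payoffs 5, 6, 1 → best response Y.
Player B against D: payoffs 9, 5, 3 → best response X.
Mutual best responses: (U, X).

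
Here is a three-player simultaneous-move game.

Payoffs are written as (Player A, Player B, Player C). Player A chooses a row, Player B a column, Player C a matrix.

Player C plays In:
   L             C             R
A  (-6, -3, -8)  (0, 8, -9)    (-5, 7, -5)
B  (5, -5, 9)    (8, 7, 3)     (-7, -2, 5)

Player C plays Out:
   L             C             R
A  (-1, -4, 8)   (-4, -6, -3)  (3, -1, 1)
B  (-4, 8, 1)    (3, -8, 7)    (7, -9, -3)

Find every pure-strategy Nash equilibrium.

(A, L, In): Player A can switch to B (-6 → 5). Not NE.
(A, L, Out): Player B can switch to R (-4 → -1). Not NE.
(A, C, In): Player A can switch to B (0 → 8). Not NE.
(A, C, Out): Player A can switch to B (-4 → 3). Not NE.
(A, R, In): Player B can switch to C (7 → 8). Not NE.
(A, R, Out): Player A can switch to B (3 → 7). Not NE.
(B, L, In): Player B can switch to C (-5 → 7). Not NE.
(B, L, Out): Player A can switch to A (-4 → -1). Not NE.
(B, C, In): Player C can switch to Out (3 → 7). Not NE.
(B, C, Out): Player B can switch to L (-8 → 8). Not NE.
(The remaining 2 profiles each have a profitable deviation by the same check.)

This game has no pure Nash equilibrium.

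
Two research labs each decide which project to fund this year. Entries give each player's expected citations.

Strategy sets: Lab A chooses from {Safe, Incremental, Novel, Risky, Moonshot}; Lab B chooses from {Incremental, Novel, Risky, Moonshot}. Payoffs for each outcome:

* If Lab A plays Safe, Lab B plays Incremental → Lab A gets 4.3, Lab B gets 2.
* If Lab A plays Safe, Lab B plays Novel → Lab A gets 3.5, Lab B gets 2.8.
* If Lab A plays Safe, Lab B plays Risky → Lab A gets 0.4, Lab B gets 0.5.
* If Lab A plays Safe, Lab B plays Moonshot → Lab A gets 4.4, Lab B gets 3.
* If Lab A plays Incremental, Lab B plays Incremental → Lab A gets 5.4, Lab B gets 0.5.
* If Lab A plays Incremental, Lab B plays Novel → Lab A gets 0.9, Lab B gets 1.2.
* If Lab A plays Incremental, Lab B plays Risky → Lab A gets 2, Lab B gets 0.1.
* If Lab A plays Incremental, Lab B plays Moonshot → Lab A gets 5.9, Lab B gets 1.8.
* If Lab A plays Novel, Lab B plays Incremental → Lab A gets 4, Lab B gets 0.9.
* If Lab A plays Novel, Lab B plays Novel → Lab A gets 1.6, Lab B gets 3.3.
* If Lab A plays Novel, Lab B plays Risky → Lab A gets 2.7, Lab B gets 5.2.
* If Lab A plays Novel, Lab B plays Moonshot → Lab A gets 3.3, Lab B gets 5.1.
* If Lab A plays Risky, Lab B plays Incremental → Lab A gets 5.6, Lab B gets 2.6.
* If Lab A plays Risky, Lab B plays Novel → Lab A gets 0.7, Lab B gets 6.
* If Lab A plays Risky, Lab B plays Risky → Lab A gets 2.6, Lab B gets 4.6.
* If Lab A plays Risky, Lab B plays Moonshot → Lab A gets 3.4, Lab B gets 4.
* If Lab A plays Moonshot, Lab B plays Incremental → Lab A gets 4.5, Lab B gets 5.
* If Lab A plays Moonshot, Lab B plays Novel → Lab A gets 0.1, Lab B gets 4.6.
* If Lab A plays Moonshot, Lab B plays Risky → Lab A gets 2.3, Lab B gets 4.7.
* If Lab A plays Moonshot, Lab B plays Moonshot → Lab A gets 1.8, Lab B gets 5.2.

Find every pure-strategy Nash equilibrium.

Lab A against Incremental: payoffs 4.3, 5.4, 4, 5.6, 4.5 → best response Risky.
Lab A against Novel: payoffs 3.5, 0.9, 1.6, 0.7, 0.1 → best response Safe.
Lab A against Risky: payoffs 0.4, 2, 2.7, 2.6, 2.3 → best response Novel.
Lab A against Moonshot: payoffs 4.4, 5.9, 3.3, 3.4, 1.8 → best response Incremental.
Lab B against Safe: payoffs 2, 2.8, 0.5, 3 → best response Moonshot.
Lab B against Incremental: payoffs 0.5, 1.2, 0.1, 1.8 → best response Moonshot.
Lab B against Novel: payoffs 0.9, 3.3, 5.2, 5.1 → best response Risky.
Lab B against Risky: payoffs 2.6, 6, 4.6, 4 → best response Novel.
Lab B against Moonshot: payoffs 5, 4.6, 4.7, 5.2 → best response Moonshot.
Mutual best responses: (Incremental, Moonshot); (Novel, Risky).

The pure Nash equilibria are (Incremental, Moonshot) and (Novel, Risky).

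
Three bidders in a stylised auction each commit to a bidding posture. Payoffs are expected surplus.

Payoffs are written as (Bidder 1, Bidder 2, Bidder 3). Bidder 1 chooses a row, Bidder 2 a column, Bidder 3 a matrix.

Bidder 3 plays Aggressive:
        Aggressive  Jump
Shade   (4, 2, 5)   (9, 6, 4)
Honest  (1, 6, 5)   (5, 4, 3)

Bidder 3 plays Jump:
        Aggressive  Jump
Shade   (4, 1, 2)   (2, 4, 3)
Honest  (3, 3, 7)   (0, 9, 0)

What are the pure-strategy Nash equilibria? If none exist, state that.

The unique pure-strategy Nash equilibrium is (Shade, Jump, Aggressive).

(Shade, Aggressive, Aggressive): Bidder 2 can switch to Jump (2 → 6). Not NE.
(Shade, Aggressive, Jump): Bidder 2 can switch to Jump (1 → 4). Not NE.
(Shade, Jump, Aggressive): Bidder 1 gets 9, best alternative 5; Bidder 2 gets 6, best alternative 2; Bidder 3 gets 4, best alternative 3. No profitable deviation — NE.
(Shade, Jump, Jump): Bidder 3 can switch to Aggressive (3 → 4). Not NE.
(Honest, Aggressive, Aggressive): Bidder 1 can switch to Shade (1 → 4). Not NE.
(Honest, Aggressive, Jump): Bidder 1 can switch to Shade (3 → 4). Not NE.
(Honest, Jump, Aggressive): Bidder 1 can switch to Shade (5 → 9). Not NE.
(Honest, Jump, Jump): Bidder 1 can switch to Shade (0 → 2). Not NE.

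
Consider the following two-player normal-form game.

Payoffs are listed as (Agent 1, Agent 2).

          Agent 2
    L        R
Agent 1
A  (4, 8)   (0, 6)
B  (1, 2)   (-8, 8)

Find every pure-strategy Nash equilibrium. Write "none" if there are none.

(A, L): Agent 1 gets 4, best alternative 1; Agent 2 gets 8, best alternative 6. No profitable deviation — NE.
(A, R): Agent 2 can switch to L (6 → 8). Not NE.
(B, L): Agent 1 can switch to A (1 → 4). Not NE.
(B, R): Agent 1 can switch to A (-8 → 0). Not NE.

Pure NE: (A, L)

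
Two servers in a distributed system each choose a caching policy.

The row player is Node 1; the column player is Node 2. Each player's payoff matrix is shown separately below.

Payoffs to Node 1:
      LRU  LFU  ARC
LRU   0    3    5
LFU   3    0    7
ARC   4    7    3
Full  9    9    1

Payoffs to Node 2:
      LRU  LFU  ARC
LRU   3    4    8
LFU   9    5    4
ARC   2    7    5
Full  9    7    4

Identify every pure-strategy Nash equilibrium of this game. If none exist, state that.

Node 1 against LRU: payoffs 0, 3, 4, 9 → best response Full.
Node 1 against LFU: payoffs 3, 0, 7, 9 → best response Full.
Node 1 against ARC: payoffs 5, 7, 3, 1 → best response LFU.
Node 2 against LRU: payoffs 3, 4, 8 → best response ARC.
Node 2 against LFU: payoffs 9, 5, 4 → best response LRU.
Node 2 against ARC: payoffs 2, 7, 5 → best response LFU.
Node 2 against Full: payoffs 9, 7, 4 → best response LRU.
Mutual best responses: (Full, LRU).

Pure NE: (Full, LRU)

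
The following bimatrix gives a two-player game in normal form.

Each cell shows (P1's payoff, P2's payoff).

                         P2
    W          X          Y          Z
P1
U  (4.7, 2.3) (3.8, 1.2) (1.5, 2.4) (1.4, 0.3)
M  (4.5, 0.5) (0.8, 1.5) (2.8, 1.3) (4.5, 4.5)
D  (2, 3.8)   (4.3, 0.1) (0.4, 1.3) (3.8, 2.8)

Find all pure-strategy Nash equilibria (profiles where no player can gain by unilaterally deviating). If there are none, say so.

Pure NE: (M, Z)

Check each profile: it is a Nash equilibrium iff no player can strictly gain by switching unilaterally.
(U, W): P2 can switch to Y (2.3 → 2.4). Not NE.
(U, X): P1 can switch to D (3.8 → 4.3). Not NE.
(U, Y): P1 can switch to M (1.5 → 2.8). Not NE.
(U, Z): P1 can switch to M (1.4 → 4.5). Not NE.
(M, W): P1 can switch to U (4.5 → 4.7). Not NE.
(M, X): P1 can switch to U (0.8 → 3.8). Not NE.
(M, Z): P1 gets 4.5, best alternative 3.8; P2 gets 4.5, best alternative 1.5. No profitable deviation — NE.
(The remaining 5 profiles each have a profitable deviation by the same check.)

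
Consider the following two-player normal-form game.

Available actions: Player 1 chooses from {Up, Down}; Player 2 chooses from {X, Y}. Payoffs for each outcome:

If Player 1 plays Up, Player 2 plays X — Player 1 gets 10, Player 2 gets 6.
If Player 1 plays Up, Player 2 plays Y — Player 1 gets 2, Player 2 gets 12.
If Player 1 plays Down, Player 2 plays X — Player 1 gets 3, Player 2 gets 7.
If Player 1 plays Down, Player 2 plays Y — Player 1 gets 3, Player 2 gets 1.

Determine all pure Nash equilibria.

(Up, X): Player 2 can switch to Y (6 → 12). Not NE.
(Up, Y): Player 1 can switch to Down (2 → 3). Not NE.
(Down, X): Player 1 can switch to Up (3 → 10). Not NE.
(Down, Y): Player 2 can switch to X (1 → 7). Not NE.

No pure-strategy Nash equilibrium.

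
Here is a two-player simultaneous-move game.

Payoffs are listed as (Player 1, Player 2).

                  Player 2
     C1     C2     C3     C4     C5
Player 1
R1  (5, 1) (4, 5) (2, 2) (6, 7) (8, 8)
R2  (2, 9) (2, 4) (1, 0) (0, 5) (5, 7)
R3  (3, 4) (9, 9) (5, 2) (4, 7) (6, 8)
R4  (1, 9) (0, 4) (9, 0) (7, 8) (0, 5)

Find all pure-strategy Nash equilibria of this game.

Player 1 against C1: payoffs 5, 2, 3, 1 → best response R1.
Player 1 against C2: payoffs 4, 2, 9, 0 → best response R3.
Player 1 against C3: payoffs 2, 1, 5, 9 → best response R4.
Player 1 against C4: payoffs 6, 0, 4, 7 → best response R4.
Player 1 against C5: payoffs 8, 5, 6, 0 → best response R1.
Player 2 against R1: payoffs 1, 5, 2, 7, 8 → best response C5.
Player 2 against R2: payoffs 9, 4, 0, 5, 7 → best response C1.
Player 2 against R3: payoffs 4, 9, 2, 7, 8 → best response C2.
Player 2 against R4: payoffs 9, 4, 0, 8, 5 → best response C1.
Mutual best responses: (R1, C5); (R3, C2).

Pure-strategy Nash equilibria: (R1, C5), (R3, C2)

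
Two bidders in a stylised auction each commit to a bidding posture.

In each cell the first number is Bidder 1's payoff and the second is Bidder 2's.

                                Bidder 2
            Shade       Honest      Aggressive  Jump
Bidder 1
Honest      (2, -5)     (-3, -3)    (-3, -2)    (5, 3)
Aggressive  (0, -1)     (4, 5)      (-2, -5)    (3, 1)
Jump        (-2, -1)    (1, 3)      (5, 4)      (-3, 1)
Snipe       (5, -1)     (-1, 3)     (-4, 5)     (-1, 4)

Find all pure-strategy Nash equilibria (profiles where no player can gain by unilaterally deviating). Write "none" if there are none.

Bidder 1 against Shade: payoffs 2, 0, -2, 5 → best response Snipe.
Bidder 1 against Honest: payoffs -3, 4, 1, -1 → best response Aggressive.
Bidder 1 against Aggressive: payoffs -3, -2, 5, -4 → best response Jump.
Bidder 1 against Jump: payoffs 5, 3, -3, -1 → best response Honest.
Bidder 2 against Honest: payoffs -5, -3, -2, 3 → best response Jump.
Bidder 2 against Aggressive: payoffs -1, 5, -5, 1 → best response Honest.
Bidder 2 against Jump: payoffs -1, 3, 4, 1 → best response Aggressive.
Bidder 2 against Snipe: payoffs -1, 3, 5, 4 → best response Aggressive.
Mutual best responses: (Honest, Jump); (Aggressive, Honest); (Jump, Aggressive).

The pure Nash equilibria are (Honest, Jump) and (Aggressive, Honest) and (Jump, Aggressive).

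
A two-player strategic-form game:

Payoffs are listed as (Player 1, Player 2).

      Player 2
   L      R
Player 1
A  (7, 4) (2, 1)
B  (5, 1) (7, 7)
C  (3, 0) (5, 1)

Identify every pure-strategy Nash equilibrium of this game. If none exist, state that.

(A, L) and (B, R)

Player 1 against L: payoffs 7, 5, 3 → best response A.
Player 1 against R: payoffs 2, 7, 5 → best response B.
Player 2 against A: payoffs 4, 1 → best response L.
Player 2 against B: payoffs 1, 7 → best response R.
Player 2 against C: payoffs 0, 1 → best response R.
Mutual best responses: (A, L); (B, R).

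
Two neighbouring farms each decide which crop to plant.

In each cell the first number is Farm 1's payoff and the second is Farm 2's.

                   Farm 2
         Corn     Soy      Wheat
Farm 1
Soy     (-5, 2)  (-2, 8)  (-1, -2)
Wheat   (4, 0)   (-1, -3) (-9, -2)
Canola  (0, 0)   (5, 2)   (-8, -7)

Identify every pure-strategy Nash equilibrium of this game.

The pure Nash equilibria are (Wheat, Corn), (Canola, Soy).

(Soy, Corn): Farm 1 can switch to Wheat (-5 → 4). Not NE.
(Soy, Soy): Farm 1 can switch to Wheat (-2 → -1). Not NE.
(Soy, Wheat): Farm 2 can switch to Corn (-2 → 2). Not NE.
(Wheat, Corn): Farm 1 gets 4, best alternative 0; Farm 2 gets 0, best alternative -2. No profitable deviation — NE.
(Wheat, Soy): Farm 1 can switch to Canola (-1 → 5). Not NE.
(Wheat, Wheat): Farm 1 can switch to Soy (-9 → -1). Not NE.
(Canola, Corn): Farm 1 can switch to Wheat (0 → 4). Not NE.
(Canola, Soy): Farm 1 gets 5, best alternative -1; Farm 2 gets 2, best alternative 0. No profitable deviation — NE.
(The remaining 1 profile has a profitable deviation by the same check.)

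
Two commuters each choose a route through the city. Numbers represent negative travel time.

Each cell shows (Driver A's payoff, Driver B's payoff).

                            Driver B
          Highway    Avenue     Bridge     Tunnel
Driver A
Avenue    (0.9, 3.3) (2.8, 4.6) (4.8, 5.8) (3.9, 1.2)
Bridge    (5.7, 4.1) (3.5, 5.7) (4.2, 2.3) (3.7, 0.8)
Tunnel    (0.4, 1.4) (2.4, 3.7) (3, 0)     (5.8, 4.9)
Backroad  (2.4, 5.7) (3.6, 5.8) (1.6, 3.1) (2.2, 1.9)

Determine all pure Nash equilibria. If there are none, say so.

(Avenue, Bridge); (Tunnel, Tunnel); (Backroad, Avenue)

For each player, find the best response to each opponent profile; mutual best responses are the pure NE.
Driver A against Highway: payoffs 0.9, 5.7, 0.4, 2.4 → best response Bridge.
Driver A against Avenue: payoffs 2.8, 3.5, 2.4, 3.6 → best response Backroad.
Driver A against Bridge: payoffs 4.8, 4.2, 3, 1.6 → best response Avenue.
Driver A against Tunnel: payoffs 3.9, 3.7, 5.8, 2.2 → best response Tunnel.
Driver B against Avenue: payoffs 3.3, 4.6, 5.8, 1.2 → best response Bridge.
Driver B against Bridge: payoffs 4.1, 5.7, 2.3, 0.8 → best response Avenue.
Driver B against Tunnel: payoffs 1.4, 3.7, 0, 4.9 → best response Tunnel.
Driver B against Backroad: payoffs 5.7, 5.8, 3.1, 1.9 → best response Avenue.
Mutual best responses: (Avenue, Bridge); (Tunnel, Tunnel); (Backroad, Avenue).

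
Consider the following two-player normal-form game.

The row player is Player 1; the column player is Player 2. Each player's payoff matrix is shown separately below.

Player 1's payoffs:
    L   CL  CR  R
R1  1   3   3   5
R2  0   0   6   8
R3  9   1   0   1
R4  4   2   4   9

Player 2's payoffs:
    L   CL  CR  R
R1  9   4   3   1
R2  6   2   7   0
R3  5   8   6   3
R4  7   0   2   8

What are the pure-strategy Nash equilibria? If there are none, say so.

(R1, L): Player 1 can switch to R3 (1 → 9). Not NE.
(R1, CL): Player 2 can switch to L (4 → 9). Not NE.
(R1, CR): Player 1 can switch to R2 (3 → 6). Not NE.
(R1, R): Player 1 can switch to R2 (5 → 8). Not NE.
(R2, L): Player 1 can switch to R1 (0 → 1). Not NE.
(R2, CL): Player 1 can switch to R1 (0 → 3). Not NE.
(R2, CR): Player 1 gets 6, best alternative 4; Player 2 gets 7, best alternative 6. No profitable deviation — NE.
(R2, R): Player 1 can switch to R4 (8 → 9). Not NE.
(R3, L): Player 2 can switch to CL (5 → 8). Not NE.
(R3, CL): Player 1 can switch to R1 (1 → 3). Not NE.
(R3, CR): Player 1 can switch to R1 (0 → 3). Not NE.
(R4, R): Player 1 gets 9, best alternative 8; Player 2 gets 8, best alternative 7. No profitable deviation — NE.
(The remaining 4 profiles each have a profitable deviation by the same check.)

Pure-strategy Nash equilibria: (R2, CR), (R4, R)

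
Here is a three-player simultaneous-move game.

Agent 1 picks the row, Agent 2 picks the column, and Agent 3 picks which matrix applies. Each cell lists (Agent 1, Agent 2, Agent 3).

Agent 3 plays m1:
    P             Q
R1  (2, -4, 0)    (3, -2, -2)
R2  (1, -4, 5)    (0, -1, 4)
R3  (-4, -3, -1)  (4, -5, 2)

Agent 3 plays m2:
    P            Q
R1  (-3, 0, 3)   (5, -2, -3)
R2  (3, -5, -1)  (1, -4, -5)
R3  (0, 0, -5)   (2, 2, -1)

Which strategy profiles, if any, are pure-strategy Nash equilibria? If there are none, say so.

No pure-strategy Nash equilibrium.

For each strategy profile, look for a profitable unilateral deviation.
(R1, P, m1): Agent 2 can switch to Q (-4 → -2). Not NE.
(R1, P, m2): Agent 1 can switch to R2 (-3 → 3). Not NE.
(R1, Q, m1): Agent 1 can switch to R3 (3 → 4). Not NE.
(R1, Q, m2): Agent 2 can switch to P (-2 → 0). Not NE.
(R2, P, m1): Agent 1 can switch to R1 (1 → 2). Not NE.
(R2, P, m2): Agent 2 can switch to Q (-5 → -4). Not NE.
(R2, Q, m1): Agent 1 can switch to R1 (0 → 3). Not NE.
(R2, Q, m2): Agent 1 can switch to R1 (1 → 5). Not NE.
(R3, P, m1): Agent 1 can switch to R1 (-4 → 2). Not NE.
(R3, P, m2): Agent 1 can switch to R2 (0 → 3). Not NE.
(R3, Q, m1): Agent 2 can switch to P (-5 → -3). Not NE.
(R3, Q, m2): Agent 1 can switch to R1 (2 → 5). Not NE.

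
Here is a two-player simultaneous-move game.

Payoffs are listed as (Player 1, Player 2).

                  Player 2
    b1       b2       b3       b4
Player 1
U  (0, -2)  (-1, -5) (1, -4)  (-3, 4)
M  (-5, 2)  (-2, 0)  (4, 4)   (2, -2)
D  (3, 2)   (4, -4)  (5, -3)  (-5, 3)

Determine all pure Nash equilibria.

none

Player 1 against b1: payoffs 0, -5, 3 → best response D.
Player 1 against b2: payoffs -1, -2, 4 → best response D.
Player 1 against b3: payoffs 1, 4, 5 → best response D.
Player 1 against b4: payoffs -3, 2, -5 → best response M.
Player 2 against U: payoffs -2, -5, -4, 4 → best response b4.
Player 2 against M: payoffs 2, 0, 4, -2 → best response b3.
Player 2 against D: payoffs 2, -4, -3, 3 → best response b4.
No profile is a mutual best response for all players.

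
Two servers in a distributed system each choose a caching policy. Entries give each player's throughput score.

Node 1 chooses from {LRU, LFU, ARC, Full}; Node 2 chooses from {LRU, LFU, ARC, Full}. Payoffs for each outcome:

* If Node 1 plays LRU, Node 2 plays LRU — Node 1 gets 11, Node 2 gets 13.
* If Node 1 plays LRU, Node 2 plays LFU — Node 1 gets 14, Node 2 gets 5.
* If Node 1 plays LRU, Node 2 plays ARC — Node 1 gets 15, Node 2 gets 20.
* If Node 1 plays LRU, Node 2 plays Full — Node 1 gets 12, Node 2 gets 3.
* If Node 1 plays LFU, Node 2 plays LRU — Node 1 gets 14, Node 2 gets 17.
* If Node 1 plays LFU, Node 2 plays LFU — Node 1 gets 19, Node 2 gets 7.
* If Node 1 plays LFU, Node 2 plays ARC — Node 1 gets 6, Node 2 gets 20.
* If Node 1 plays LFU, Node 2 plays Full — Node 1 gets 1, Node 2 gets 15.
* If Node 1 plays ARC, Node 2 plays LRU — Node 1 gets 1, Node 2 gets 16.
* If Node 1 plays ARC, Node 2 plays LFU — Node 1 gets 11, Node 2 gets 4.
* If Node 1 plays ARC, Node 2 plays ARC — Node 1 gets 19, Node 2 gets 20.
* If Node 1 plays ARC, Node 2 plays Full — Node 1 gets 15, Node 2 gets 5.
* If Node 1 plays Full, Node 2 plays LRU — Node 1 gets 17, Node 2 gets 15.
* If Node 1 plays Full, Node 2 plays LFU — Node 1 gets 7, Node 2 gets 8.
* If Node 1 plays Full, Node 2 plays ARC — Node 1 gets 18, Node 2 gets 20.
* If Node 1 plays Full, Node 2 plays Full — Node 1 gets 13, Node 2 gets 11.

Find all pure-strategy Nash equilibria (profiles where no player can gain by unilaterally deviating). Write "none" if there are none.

Node 1 against LRU: payoffs 11, 14, 1, 17 → best response Full.
Node 1 against LFU: payoffs 14, 19, 11, 7 → best response LFU.
Node 1 against ARC: payoffs 15, 6, 19, 18 → best response ARC.
Node 1 against Full: payoffs 12, 1, 15, 13 → best response ARC.
Node 2 against LRU: payoffs 13, 5, 20, 3 → best response ARC.
Node 2 against LFU: payoffs 17, 7, 20, 15 → best response ARC.
Node 2 against ARC: payoffs 16, 4, 20, 5 → best response ARC.
Node 2 against Full: payoffs 15, 8, 20, 11 → best response ARC.
Mutual best responses: (ARC, ARC).

The unique pure-strategy Nash equilibrium is (ARC, ARC).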